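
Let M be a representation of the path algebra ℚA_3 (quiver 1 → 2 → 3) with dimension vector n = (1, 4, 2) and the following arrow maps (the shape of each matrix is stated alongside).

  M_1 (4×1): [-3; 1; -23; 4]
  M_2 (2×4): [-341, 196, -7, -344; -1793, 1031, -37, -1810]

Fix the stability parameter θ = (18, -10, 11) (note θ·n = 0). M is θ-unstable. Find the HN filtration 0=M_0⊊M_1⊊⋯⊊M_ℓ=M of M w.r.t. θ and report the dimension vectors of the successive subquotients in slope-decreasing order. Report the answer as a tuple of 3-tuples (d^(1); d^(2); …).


Via rank(M_{q-1}∘⋯∘M_p): M ≅ I[1,3], I[2,2]^2, I[2,3].
μ_θ-semistable layers: μ^(1)=11; μ^(2)=4; μ^(3)=-10

((0, 0, 2); (1, 1, 0); (0, 3, 0))


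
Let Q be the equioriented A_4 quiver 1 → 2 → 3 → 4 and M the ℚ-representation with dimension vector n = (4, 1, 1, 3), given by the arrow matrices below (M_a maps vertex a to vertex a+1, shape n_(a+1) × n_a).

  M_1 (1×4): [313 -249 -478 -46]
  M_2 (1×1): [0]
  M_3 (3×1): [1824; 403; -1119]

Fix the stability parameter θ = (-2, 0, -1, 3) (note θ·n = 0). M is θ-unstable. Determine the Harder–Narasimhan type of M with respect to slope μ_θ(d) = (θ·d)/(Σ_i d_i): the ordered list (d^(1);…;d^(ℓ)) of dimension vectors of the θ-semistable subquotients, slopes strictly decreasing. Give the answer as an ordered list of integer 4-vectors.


Interval decomposition of M: I[1,1]^3, I[1,2], I[3,4], I[4,4]^2.
HN type (ℓ=4): μ^(1)=3; μ^(2)=0; μ^(3)=-1; μ^(4)=-2

((0, 0, 0, 3); (0, 1, 0, 0); (0, 0, 1, 0); (4, 0, 0, 0))


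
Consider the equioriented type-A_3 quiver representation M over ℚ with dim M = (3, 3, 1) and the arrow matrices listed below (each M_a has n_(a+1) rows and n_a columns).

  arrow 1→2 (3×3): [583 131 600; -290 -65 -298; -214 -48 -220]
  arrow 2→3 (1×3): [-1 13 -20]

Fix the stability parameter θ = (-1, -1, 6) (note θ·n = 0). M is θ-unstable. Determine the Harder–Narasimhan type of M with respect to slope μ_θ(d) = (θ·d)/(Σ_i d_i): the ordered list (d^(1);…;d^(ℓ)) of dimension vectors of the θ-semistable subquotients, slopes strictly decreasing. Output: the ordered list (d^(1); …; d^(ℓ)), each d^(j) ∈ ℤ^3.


Barcode: M ≅ I[1,1], I[1,2], I[1,3], I[2,2]. HN layers by μ_θ (2 steps, strictly decreasing):
  μ^(1)=6; μ^(2)=-1

((0, 0, 1); (3, 3, 0))


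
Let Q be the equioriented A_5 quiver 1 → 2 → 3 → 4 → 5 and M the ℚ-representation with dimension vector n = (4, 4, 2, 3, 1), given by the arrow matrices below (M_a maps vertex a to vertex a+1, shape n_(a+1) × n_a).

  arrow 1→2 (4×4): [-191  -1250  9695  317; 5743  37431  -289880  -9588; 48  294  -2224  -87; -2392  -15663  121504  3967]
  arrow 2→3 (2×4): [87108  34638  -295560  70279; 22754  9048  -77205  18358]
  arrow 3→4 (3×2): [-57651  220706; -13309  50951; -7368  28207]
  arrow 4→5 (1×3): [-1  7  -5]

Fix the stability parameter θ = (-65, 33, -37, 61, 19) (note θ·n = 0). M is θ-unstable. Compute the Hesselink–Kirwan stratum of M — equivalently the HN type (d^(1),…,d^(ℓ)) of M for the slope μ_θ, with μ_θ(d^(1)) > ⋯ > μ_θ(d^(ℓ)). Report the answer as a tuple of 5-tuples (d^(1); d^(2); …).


Interval decomposition of M: I[1,2]^2, I[1,4], I[1,5], I[4,4].
HN type (ℓ=5): μ^(1)=61; μ^(2)=40; μ^(3)=33; μ^(4)=-2; μ^(5)=-65

((0, 0, 0, 2, 0); (0, 0, 0, 1, 1); (0, 2, 0, 0, 0); (0, 2, 2, 0, 0); (4, 0, 0, 0, 0))


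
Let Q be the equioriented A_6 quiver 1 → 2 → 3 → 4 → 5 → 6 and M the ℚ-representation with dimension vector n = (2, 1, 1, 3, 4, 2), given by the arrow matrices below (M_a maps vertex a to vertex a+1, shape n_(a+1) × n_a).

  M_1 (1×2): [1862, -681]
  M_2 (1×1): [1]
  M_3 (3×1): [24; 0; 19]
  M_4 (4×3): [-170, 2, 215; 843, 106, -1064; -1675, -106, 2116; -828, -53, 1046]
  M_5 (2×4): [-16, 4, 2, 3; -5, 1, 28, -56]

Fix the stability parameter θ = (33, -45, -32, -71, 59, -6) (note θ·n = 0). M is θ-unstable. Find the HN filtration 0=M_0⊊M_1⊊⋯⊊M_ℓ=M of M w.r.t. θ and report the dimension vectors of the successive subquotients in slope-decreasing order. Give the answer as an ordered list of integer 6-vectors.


Barcode: M ≅ I[1,1], I[1,6], I[4,5], I[4,6], I[5,5]. HN layers by μ_θ (5 steps, strictly decreasing):
  μ^(1)=59; μ^(2)=33; μ^(3)=53/2; μ^(4)=-115/4; μ^(5)=-71

((0, 0, 0, 0, 2, 0); (1, 0, 0, 0, 0, 0); (0, 0, 0, 0, 2, 2); (1, 1, 1, 1, 0, 0); (0, 0, 0, 2, 0, 0))


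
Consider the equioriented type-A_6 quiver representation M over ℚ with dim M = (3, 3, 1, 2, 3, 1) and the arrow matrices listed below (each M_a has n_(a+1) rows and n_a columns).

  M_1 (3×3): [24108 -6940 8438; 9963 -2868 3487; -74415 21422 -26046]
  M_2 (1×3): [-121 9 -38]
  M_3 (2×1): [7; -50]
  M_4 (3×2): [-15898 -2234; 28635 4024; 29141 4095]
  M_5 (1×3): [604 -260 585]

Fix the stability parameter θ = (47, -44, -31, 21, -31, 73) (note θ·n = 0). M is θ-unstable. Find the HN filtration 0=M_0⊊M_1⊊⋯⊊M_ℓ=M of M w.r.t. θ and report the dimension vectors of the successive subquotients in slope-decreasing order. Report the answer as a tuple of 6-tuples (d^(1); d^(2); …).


Via rank(M_{q-1}∘⋯∘M_p): M ≅ I[1,1], I[1,2], I[1,6], I[2,2], I[4,5], I[5,5].
μ_θ-semistable layers: μ^(1)=73; μ^(2)=47; μ^(3)=3/2; μ^(4)=-5; μ^(5)=-28/3; μ^(6)=-31; μ^(7)=-44

((0, 0, 0, 0, 0, 1); (1, 0, 0, 0, 0, 0); (1, 1, 0, 0, 0, 0); (0, 0, 0, 2, 2, 0); (1, 1, 1, 0, 0, 0); (0, 0, 0, 0, 1, 0); (0, 1, 0, 0, 0, 0))


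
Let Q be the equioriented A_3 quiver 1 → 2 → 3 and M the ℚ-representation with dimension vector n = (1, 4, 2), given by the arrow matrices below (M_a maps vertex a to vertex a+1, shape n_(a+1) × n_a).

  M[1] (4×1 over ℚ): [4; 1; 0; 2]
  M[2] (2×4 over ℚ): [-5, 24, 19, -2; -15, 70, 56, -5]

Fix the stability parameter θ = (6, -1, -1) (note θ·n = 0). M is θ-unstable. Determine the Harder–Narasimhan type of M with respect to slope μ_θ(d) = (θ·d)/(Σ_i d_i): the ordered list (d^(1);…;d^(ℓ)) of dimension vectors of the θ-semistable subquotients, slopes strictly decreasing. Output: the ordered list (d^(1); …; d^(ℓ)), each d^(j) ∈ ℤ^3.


Barcode: M ≅ I[1,2], I[2,2], I[2,3]^2. HN layers by μ_θ (2 steps, strictly decreasing):
  μ^(1)=5/2; μ^(2)=-1

((1, 1, 0); (0, 3, 2))


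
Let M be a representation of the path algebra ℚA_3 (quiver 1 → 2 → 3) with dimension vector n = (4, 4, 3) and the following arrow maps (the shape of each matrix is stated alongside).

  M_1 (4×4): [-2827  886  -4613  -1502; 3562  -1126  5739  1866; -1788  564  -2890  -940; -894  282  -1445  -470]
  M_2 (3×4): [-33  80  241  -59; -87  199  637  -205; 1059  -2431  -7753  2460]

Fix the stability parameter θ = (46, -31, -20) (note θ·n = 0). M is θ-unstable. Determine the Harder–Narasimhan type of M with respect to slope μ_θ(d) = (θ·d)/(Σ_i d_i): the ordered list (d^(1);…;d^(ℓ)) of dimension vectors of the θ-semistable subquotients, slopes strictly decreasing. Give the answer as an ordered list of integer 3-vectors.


Via rank(M_{q-1}∘⋯∘M_p): M ≅ I[1,1]^2, I[1,3]^2, I[2,2], I[2,3].
μ_θ-semistable layers: μ^(1)=46; μ^(2)=-5/3; μ^(3)=-20; μ^(4)=-31

((2, 0, 0); (2, 2, 2); (0, 0, 1); (0, 2, 0))


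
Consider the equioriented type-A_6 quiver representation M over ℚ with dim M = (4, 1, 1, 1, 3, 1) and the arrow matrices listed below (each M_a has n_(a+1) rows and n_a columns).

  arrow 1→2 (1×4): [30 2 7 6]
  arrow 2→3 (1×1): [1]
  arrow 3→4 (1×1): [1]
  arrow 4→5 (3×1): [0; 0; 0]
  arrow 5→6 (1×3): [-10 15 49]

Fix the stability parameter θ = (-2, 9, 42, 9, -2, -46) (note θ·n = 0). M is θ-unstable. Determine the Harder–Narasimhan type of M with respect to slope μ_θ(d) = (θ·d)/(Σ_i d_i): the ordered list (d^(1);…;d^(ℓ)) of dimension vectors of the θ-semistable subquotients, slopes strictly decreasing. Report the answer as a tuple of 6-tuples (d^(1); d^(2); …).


Barcode: M ≅ I[1,1]^3, I[1,4], I[5,5]^2, I[5,6]. HN layers by μ_θ (4 steps, strictly decreasing):
  μ^(1)=51/2; μ^(2)=9; μ^(3)=-2; μ^(4)=-24

((0, 0, 1, 1, 0, 0); (0, 1, 0, 0, 0, 0); (4, 0, 0, 0, 2, 0); (0, 0, 0, 0, 1, 1))


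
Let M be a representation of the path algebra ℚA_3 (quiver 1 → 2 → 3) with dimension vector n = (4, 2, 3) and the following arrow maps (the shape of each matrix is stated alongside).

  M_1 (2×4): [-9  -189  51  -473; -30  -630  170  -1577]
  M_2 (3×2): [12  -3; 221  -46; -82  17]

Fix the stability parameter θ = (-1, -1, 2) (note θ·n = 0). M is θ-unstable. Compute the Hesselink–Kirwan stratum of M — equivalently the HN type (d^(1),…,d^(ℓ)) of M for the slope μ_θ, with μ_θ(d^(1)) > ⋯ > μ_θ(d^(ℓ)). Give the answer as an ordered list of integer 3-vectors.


Interval decomposition of M: I[1,1]^2, I[1,3]^2, I[3,3].
HN type (ℓ=2): μ^(1)=2; μ^(2)=-1

((0, 0, 3); (4, 2, 0))


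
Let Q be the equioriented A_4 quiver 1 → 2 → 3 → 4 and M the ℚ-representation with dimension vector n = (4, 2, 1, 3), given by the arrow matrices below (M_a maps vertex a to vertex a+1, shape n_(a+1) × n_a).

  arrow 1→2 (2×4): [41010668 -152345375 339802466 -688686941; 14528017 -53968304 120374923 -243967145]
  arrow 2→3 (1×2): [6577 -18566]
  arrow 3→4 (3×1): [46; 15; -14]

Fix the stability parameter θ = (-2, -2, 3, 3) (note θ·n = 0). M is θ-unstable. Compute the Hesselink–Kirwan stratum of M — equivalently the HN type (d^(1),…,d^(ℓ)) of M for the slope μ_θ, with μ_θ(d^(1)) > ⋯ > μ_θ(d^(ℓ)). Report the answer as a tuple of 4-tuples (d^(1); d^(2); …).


Via rank(M_{q-1}∘⋯∘M_p): M ≅ I[1,1]^2, I[1,2], I[1,4], I[4,4]^2.
μ_θ-semistable layers: μ^(1)=3; μ^(2)=-2

((0, 0, 1, 3); (4, 2, 0, 0))


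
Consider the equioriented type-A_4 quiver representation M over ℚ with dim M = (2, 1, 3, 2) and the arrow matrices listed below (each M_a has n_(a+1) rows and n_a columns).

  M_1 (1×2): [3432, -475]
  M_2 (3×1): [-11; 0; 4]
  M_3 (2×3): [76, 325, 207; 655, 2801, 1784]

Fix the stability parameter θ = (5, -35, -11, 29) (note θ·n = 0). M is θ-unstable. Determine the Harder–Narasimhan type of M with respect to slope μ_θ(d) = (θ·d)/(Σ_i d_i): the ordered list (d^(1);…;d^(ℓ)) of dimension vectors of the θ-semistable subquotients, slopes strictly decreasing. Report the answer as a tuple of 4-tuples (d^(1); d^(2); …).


Interval decomposition of M: I[1,1], I[1,4], I[3,3], I[3,4].
HN type (ℓ=4): μ^(1)=29; μ^(2)=5; μ^(3)=-11; μ^(4)=-15

((0, 0, 0, 2); (1, 0, 0, 0); (0, 0, 3, 0); (1, 1, 0, 0))


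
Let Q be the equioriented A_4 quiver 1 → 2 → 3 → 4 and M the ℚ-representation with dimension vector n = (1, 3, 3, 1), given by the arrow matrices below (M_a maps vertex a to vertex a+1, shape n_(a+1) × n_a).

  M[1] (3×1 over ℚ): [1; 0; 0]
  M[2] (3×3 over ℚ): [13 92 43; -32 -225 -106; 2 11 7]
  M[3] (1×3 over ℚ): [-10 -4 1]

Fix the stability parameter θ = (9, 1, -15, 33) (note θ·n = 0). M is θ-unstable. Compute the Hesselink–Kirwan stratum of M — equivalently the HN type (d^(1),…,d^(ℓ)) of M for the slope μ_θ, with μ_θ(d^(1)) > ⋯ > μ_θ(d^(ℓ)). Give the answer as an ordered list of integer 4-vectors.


Via rank(M_{q-1}∘⋯∘M_p): M ≅ I[1,3], I[2,3], I[2,4].
μ_θ-semistable layers: μ^(1)=33; μ^(2)=-5/3; μ^(3)=-7

((0, 0, 0, 1); (1, 1, 1, 0); (0, 2, 2, 0))


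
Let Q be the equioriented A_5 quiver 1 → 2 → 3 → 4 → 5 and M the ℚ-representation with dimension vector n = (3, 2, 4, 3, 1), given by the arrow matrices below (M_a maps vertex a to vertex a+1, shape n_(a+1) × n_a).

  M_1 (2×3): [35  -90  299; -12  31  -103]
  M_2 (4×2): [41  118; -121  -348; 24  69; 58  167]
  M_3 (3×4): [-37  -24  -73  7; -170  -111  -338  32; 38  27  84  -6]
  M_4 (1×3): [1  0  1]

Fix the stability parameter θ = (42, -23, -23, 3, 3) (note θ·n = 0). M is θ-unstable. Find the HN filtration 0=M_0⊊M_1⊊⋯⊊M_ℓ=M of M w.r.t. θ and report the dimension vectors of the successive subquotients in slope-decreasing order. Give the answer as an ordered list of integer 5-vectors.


Interval decomposition of M: I[1,1], I[1,3], I[1,4], I[3,4], I[3,5].
HN type (ℓ=4): μ^(1)=42; μ^(2)=3; μ^(3)=-4/3; μ^(4)=-23

((1, 0, 0, 0, 0); (0, 0, 0, 3, 1); (2, 2, 2, 0, 0); (0, 0, 2, 0, 0))


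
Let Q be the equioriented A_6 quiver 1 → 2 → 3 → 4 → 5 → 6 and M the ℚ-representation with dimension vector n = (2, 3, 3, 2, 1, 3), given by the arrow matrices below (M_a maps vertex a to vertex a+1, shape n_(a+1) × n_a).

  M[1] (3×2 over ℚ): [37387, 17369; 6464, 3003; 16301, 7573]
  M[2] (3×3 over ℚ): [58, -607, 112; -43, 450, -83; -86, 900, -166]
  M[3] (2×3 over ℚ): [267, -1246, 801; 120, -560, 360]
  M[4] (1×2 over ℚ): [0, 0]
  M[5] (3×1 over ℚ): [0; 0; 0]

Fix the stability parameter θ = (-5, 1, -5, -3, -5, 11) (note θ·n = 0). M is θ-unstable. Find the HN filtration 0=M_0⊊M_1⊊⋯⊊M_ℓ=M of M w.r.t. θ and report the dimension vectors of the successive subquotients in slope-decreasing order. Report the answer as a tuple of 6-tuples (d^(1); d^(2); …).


Interval decomposition of M: I[1,3], I[1,4], I[2,2], I[3,3], I[4,4], I[5,5], I[6,6]^3.
HN type (ℓ=6): μ^(1)=11; μ^(2)=1; μ^(3)=-2; μ^(4)=-7/3; μ^(5)=-3; μ^(6)=-5

((0, 0, 0, 0, 0, 3); (0, 1, 0, 0, 0, 0); (0, 1, 1, 0, 0, 0); (0, 1, 1, 1, 0, 0); (0, 0, 0, 1, 0, 0); (2, 0, 1, 0, 1, 0))


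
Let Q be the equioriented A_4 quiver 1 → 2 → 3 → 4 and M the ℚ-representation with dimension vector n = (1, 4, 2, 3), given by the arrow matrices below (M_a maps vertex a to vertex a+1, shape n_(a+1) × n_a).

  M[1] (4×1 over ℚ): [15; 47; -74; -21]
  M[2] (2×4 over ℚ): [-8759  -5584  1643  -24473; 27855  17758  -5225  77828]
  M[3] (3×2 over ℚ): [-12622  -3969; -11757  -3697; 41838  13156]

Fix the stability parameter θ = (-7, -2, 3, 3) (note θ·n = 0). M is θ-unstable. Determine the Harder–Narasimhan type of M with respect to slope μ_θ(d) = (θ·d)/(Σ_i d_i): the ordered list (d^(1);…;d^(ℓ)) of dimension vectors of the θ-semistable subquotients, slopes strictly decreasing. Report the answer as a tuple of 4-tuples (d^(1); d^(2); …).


Via rank(M_{q-1}∘⋯∘M_p): M ≅ I[1,4], I[2,2]^2, I[2,4], I[4,4].
μ_θ-semistable layers: μ^(1)=3; μ^(2)=-2; μ^(3)=-7

((0, 0, 2, 3); (0, 4, 0, 0); (1, 0, 0, 0))


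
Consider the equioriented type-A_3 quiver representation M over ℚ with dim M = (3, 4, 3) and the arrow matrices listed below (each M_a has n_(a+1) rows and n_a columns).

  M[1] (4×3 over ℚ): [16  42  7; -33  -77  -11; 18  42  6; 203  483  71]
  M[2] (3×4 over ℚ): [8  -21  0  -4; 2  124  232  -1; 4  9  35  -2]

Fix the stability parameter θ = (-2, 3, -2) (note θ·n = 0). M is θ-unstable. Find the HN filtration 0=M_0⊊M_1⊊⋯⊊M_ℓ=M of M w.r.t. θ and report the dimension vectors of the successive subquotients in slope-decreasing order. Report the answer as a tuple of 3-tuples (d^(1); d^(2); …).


Barcode: M ≅ I[1,1], I[1,2], I[1,3], I[2,3]^2. HN layers by μ_θ (3 steps, strictly decreasing):
  μ^(1)=3; μ^(2)=1/2; μ^(3)=-2

((0, 1, 0); (0, 3, 3); (3, 0, 0))


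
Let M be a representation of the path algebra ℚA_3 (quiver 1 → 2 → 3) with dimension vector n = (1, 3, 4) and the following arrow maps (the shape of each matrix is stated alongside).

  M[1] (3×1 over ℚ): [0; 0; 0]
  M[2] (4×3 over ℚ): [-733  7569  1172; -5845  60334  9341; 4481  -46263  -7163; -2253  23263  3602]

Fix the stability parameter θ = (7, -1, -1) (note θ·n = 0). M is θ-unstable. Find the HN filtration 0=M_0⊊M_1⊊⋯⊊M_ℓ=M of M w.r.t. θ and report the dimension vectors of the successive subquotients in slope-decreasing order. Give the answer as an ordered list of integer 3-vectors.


Barcode: M ≅ I[1,1], I[2,3]^3, I[3,3]. HN layers by μ_θ (2 steps, strictly decreasing):
  μ^(1)=7; μ^(2)=-1

((1, 0, 0); (0, 3, 4))


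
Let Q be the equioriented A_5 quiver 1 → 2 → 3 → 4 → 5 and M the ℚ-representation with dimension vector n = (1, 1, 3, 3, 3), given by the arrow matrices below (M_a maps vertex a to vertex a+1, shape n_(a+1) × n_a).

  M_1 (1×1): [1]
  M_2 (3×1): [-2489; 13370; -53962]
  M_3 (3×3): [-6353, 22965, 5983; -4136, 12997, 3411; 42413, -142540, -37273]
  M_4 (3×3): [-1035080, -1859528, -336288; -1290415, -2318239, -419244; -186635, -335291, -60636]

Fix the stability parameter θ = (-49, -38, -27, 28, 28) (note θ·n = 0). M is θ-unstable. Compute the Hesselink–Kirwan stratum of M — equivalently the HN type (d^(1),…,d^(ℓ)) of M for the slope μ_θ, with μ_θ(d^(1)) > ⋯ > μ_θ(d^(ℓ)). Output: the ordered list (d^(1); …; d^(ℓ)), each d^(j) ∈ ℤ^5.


Barcode: M ≅ I[1,5], I[3,4]^2, I[5,5]^2. HN layers by μ_θ (4 steps, strictly decreasing):
  μ^(1)=28; μ^(2)=-27; μ^(3)=-38; μ^(4)=-49

((0, 0, 0, 3, 3); (0, 0, 3, 0, 0); (0, 1, 0, 0, 0); (1, 0, 0, 0, 0))


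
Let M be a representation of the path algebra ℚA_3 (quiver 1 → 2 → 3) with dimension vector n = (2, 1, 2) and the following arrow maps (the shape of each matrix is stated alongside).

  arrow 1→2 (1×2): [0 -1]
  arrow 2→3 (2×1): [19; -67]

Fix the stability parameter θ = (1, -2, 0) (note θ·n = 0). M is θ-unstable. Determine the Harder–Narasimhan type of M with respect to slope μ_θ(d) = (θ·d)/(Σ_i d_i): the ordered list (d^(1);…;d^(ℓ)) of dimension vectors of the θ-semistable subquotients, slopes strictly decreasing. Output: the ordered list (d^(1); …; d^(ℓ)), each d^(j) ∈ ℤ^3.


Barcode: M ≅ I[1,1], I[1,3], I[3,3]. HN layers by μ_θ (3 steps, strictly decreasing):
  μ^(1)=1; μ^(2)=0; μ^(3)=-1/2

((1, 0, 0); (0, 0, 2); (1, 1, 0))


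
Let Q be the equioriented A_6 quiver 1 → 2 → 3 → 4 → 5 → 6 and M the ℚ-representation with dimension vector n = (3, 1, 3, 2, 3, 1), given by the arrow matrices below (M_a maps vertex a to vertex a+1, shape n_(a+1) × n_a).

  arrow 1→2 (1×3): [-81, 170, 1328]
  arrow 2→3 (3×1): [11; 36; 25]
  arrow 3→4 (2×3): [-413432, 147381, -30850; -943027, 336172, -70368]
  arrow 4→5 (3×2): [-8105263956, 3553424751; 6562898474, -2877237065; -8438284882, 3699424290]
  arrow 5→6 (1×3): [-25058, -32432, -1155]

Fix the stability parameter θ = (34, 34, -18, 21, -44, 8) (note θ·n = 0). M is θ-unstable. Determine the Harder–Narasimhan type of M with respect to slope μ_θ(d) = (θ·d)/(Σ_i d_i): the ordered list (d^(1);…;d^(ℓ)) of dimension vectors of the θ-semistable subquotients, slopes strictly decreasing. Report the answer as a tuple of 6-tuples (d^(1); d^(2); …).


Interval decomposition of M: I[1,1]^2, I[1,5], I[3,3], I[3,6], I[5,5].
HN type (ℓ=6): μ^(1)=34; μ^(2)=8; μ^(3)=27/5; μ^(4)=-23/2; μ^(5)=-18; μ^(6)=-44

((2, 0, 0, 0, 0, 0); (0, 0, 0, 0, 0, 1); (1, 1, 1, 1, 1, 0); (0, 0, 0, 1, 1, 0); (0, 0, 2, 0, 0, 0); (0, 0, 0, 0, 1, 0))


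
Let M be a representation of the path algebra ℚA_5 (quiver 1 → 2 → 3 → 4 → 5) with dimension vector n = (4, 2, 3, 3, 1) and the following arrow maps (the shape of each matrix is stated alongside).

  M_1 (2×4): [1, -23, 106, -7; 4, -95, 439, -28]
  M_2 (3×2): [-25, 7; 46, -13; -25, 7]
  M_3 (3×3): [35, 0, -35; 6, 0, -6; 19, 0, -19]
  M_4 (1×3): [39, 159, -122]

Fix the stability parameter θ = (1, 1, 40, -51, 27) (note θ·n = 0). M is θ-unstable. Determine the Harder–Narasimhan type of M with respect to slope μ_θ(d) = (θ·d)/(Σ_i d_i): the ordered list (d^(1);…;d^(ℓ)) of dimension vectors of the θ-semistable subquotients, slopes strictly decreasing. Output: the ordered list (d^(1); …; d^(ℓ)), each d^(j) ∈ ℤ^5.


Barcode: M ≅ I[1,1]^2, I[1,3]^2, I[3,5], I[4,4]^2. HN layers by μ_θ (5 steps, strictly decreasing):
  μ^(1)=40; μ^(2)=27; μ^(3)=1; μ^(4)=-11/2; μ^(5)=-51

((0, 0, 2, 0, 0); (0, 0, 0, 0, 1); (4, 2, 0, 0, 0); (0, 0, 1, 1, 0); (0, 0, 0, 2, 0))


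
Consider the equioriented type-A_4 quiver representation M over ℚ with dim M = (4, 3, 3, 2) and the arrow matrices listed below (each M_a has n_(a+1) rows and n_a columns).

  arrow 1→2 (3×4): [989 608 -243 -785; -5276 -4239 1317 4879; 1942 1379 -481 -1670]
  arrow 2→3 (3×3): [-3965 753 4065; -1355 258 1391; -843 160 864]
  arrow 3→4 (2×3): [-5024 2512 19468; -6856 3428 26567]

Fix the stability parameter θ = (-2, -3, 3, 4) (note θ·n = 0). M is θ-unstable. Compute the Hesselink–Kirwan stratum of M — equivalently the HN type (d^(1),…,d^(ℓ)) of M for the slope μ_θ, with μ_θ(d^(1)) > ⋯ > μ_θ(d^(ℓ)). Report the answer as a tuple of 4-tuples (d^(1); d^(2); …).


Barcode: M ≅ I[1,1], I[1,3]^2, I[1,4], I[4,4]. HN layers by μ_θ (4 steps, strictly decreasing):
  μ^(1)=4; μ^(2)=3; μ^(3)=-2; μ^(4)=-5/2

((0, 0, 0, 2); (0, 0, 3, 0); (1, 0, 0, 0); (3, 3, 0, 0))


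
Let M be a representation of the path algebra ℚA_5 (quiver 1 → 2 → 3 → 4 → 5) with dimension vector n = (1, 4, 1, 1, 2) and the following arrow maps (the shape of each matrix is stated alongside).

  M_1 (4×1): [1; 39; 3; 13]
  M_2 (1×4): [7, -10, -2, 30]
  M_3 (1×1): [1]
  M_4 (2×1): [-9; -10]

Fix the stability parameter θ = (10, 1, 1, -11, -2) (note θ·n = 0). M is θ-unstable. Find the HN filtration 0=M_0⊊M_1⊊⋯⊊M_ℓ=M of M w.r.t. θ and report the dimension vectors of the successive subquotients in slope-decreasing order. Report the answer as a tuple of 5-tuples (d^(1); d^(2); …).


Via rank(M_{q-1}∘⋯∘M_p): M ≅ I[1,5], I[2,2]^3, I[5,5].
μ_θ-semistable layers: μ^(1)=1; μ^(2)=-1/5; μ^(3)=-2

((0, 3, 0, 0, 0); (1, 1, 1, 1, 1); (0, 0, 0, 0, 1))


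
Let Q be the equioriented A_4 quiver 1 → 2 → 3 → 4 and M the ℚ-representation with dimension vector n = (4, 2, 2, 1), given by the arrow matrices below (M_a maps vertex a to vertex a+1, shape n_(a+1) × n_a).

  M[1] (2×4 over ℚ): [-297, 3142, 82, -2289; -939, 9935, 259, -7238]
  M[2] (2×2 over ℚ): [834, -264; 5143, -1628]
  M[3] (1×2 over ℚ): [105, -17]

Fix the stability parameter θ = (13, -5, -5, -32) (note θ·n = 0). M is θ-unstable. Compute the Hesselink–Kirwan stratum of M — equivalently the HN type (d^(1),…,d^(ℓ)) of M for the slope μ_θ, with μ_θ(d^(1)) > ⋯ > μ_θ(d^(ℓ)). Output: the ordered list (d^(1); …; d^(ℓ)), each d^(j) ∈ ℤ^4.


Barcode: M ≅ I[1,1]^2, I[1,2], I[1,4], I[3,3]. HN layers by μ_θ (4 steps, strictly decreasing):
  μ^(1)=13; μ^(2)=4; μ^(3)=-5; μ^(4)=-29/4

((2, 0, 0, 0); (1, 1, 0, 0); (0, 0, 1, 0); (1, 1, 1, 1))


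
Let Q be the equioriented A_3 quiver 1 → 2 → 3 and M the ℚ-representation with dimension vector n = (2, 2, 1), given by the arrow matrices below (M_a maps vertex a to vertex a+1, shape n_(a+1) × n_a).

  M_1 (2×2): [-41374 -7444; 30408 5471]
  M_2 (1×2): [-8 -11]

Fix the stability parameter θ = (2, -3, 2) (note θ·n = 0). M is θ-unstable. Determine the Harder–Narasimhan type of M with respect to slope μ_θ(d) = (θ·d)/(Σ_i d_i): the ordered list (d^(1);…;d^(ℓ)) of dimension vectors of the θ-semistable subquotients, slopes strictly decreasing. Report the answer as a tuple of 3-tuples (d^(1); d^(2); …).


Interval decomposition of M: I[1,2], I[1,3].
HN type (ℓ=2): μ^(1)=2; μ^(2)=-1/2

((0, 0, 1); (2, 2, 0))


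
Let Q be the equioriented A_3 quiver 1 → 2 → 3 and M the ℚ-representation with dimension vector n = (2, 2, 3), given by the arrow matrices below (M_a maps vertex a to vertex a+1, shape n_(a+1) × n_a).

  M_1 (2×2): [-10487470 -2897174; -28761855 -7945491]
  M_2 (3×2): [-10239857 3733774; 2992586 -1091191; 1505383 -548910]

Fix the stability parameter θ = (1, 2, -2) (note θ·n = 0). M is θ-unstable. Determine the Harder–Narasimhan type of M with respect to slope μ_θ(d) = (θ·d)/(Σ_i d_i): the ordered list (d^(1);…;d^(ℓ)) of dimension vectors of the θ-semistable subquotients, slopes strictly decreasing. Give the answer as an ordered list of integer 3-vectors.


Via rank(M_{q-1}∘⋯∘M_p): M ≅ I[1,1], I[1,3], I[2,3], I[3,3].
μ_θ-semistable layers: μ^(1)=1; μ^(2)=1/3; μ^(3)=0; μ^(4)=-2

((1, 0, 0); (1, 1, 1); (0, 1, 1); (0, 0, 1))


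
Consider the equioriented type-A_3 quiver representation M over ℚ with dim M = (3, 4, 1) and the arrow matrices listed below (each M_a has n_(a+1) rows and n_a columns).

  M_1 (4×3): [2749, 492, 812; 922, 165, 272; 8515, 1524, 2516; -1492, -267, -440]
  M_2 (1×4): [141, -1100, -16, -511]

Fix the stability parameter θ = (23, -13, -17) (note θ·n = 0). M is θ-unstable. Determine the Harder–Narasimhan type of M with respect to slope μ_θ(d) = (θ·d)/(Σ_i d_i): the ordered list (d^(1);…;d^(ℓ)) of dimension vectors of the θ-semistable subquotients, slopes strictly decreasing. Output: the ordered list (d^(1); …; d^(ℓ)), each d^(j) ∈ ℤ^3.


Via rank(M_{q-1}∘⋯∘M_p): M ≅ I[1,1], I[1,2], I[1,3], I[2,2]^2.
μ_θ-semistable layers: μ^(1)=23; μ^(2)=5; μ^(3)=-7/3; μ^(4)=-13

((1, 0, 0); (1, 1, 0); (1, 1, 1); (0, 2, 0))


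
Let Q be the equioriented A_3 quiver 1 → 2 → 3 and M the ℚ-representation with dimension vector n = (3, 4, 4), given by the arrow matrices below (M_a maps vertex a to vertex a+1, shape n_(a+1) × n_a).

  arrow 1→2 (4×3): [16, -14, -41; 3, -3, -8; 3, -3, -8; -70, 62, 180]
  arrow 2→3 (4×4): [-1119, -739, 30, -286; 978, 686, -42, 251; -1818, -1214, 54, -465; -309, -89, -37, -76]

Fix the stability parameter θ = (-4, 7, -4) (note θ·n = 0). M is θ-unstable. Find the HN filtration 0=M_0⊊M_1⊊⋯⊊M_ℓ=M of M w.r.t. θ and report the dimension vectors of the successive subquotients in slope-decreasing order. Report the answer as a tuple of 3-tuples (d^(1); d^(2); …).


Barcode: M ≅ I[1,1], I[1,3]^2, I[2,2], I[2,3], I[3,3]. HN layers by μ_θ (3 steps, strictly decreasing):
  μ^(1)=7; μ^(2)=3/2; μ^(3)=-4

((0, 1, 0); (0, 3, 3); (3, 0, 1))


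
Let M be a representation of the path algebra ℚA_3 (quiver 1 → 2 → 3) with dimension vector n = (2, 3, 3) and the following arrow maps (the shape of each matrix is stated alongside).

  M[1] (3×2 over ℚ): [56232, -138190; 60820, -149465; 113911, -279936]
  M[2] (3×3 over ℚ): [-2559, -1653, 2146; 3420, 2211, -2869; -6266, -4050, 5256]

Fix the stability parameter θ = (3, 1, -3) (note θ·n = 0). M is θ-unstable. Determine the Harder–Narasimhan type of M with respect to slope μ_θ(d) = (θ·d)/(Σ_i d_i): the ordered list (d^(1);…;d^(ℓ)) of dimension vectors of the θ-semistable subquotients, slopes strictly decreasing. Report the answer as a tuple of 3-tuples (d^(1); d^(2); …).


Interval decomposition of M: I[1,3]^2, I[2,2], I[3,3].
HN type (ℓ=3): μ^(1)=1; μ^(2)=1/3; μ^(3)=-3

((0, 1, 0); (2, 2, 2); (0, 0, 1))


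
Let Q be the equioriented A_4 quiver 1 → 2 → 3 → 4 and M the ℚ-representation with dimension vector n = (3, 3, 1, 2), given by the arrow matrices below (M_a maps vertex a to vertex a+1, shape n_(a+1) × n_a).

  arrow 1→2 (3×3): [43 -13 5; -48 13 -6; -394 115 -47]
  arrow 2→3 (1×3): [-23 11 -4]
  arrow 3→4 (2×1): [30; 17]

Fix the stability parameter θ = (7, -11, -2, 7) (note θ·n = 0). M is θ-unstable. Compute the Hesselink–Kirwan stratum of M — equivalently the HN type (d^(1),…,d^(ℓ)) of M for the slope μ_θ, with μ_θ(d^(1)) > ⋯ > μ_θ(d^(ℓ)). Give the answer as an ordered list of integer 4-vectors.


Interval decomposition of M: I[1,2]^2, I[1,4], I[4,4].
HN type (ℓ=2): μ^(1)=7; μ^(2)=-2

((0, 0, 0, 2); (3, 3, 1, 0))


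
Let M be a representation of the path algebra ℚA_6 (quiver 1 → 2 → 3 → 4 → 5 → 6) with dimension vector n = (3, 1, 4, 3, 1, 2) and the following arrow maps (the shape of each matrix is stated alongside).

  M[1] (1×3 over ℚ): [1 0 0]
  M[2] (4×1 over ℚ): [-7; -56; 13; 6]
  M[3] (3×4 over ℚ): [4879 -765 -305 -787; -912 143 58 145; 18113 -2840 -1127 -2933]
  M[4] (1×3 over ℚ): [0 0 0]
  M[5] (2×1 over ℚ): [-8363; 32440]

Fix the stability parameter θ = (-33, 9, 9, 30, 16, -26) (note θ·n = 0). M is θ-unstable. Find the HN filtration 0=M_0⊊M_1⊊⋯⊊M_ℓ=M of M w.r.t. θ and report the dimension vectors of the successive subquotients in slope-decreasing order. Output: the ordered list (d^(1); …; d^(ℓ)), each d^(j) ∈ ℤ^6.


Barcode: M ≅ I[1,1]^2, I[1,3], I[3,4]^3, I[5,6], I[6,6]. HN layers by μ_θ (5 steps, strictly decreasing):
  μ^(1)=30; μ^(2)=9; μ^(3)=-5; μ^(4)=-26; μ^(5)=-33

((0, 0, 0, 3, 0, 0); (0, 1, 4, 0, 0, 0); (0, 0, 0, 0, 1, 1); (0, 0, 0, 0, 0, 1); (3, 0, 0, 0, 0, 0))


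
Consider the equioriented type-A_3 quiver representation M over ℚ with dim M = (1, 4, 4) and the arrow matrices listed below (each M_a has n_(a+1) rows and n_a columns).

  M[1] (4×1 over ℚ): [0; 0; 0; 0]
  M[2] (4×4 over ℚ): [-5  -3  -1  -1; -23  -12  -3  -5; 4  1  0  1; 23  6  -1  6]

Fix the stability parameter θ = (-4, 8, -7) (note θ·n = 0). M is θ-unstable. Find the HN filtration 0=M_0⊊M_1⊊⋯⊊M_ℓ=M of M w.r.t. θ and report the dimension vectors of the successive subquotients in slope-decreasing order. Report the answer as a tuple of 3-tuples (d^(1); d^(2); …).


Interval decomposition of M: I[1,1], I[2,2], I[2,3]^3, I[3,3].
HN type (ℓ=4): μ^(1)=8; μ^(2)=1/2; μ^(3)=-4; μ^(4)=-7

((0, 1, 0); (0, 3, 3); (1, 0, 0); (0, 0, 1))


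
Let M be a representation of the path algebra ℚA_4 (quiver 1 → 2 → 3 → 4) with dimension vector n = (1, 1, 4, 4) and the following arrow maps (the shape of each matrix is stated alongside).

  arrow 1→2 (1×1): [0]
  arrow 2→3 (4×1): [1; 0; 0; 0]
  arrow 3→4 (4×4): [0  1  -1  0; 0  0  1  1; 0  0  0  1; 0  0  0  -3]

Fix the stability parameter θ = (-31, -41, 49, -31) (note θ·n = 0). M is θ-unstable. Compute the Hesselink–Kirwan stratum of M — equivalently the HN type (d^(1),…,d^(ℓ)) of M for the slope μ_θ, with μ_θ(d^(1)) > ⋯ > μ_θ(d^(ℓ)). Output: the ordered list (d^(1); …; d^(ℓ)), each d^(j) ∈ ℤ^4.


Via rank(M_{q-1}∘⋯∘M_p): M ≅ I[1,1], I[2,3], I[3,4]^3, I[4,4].
μ_θ-semistable layers: μ^(1)=49; μ^(2)=9; μ^(3)=-31; μ^(4)=-41

((0, 0, 1, 0); (0, 0, 3, 3); (1, 0, 0, 1); (0, 1, 0, 0))


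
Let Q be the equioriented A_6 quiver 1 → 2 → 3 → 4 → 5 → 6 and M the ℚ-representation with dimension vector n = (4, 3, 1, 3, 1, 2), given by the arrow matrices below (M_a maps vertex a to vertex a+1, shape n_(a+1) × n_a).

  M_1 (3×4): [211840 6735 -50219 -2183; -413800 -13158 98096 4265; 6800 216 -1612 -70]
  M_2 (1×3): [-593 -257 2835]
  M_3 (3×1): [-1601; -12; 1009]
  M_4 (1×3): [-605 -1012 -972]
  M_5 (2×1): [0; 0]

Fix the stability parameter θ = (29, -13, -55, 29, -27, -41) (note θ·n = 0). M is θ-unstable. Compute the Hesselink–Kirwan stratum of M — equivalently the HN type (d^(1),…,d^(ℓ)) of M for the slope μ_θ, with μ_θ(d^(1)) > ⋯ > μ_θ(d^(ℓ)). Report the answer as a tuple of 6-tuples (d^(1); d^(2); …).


Interval decomposition of M: I[1,1]^2, I[1,2], I[1,5], I[2,2], I[4,4]^2, I[6,6]^2.
HN type (ℓ=5): μ^(1)=29; μ^(2)=8; μ^(3)=1; μ^(4)=-13; μ^(5)=-41

((2, 0, 0, 2, 0, 0); (1, 1, 0, 0, 0, 0); (0, 0, 0, 1, 1, 0); (1, 2, 1, 0, 0, 0); (0, 0, 0, 0, 0, 2))


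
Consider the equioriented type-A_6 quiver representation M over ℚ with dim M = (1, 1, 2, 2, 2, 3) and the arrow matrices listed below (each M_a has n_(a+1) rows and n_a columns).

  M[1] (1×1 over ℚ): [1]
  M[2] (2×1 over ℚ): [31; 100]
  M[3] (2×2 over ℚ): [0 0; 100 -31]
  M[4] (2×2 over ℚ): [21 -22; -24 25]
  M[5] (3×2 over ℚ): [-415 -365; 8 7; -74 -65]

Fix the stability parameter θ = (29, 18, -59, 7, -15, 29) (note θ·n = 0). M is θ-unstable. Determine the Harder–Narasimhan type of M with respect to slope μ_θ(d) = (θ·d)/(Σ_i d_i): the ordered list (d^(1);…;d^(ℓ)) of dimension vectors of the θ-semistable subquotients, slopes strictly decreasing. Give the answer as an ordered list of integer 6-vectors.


Barcode: M ≅ I[1,3], I[3,6], I[4,6], I[6,6]. HN layers by μ_θ (3 steps, strictly decreasing):
  μ^(1)=29; μ^(2)=-4; μ^(3)=-59

((0, 0, 0, 0, 0, 3); (1, 1, 1, 2, 2, 0); (0, 0, 1, 0, 0, 0))


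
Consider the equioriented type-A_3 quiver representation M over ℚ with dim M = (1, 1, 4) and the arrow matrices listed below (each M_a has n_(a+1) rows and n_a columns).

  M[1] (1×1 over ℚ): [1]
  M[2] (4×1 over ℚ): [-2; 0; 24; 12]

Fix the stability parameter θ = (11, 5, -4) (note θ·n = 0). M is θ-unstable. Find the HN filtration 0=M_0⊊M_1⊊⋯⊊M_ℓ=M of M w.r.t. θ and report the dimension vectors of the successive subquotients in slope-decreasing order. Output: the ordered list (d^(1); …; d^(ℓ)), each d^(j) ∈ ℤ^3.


Interval decomposition of M: I[1,3], I[3,3]^3.
HN type (ℓ=2): μ^(1)=4; μ^(2)=-4

((1, 1, 1); (0, 0, 3))


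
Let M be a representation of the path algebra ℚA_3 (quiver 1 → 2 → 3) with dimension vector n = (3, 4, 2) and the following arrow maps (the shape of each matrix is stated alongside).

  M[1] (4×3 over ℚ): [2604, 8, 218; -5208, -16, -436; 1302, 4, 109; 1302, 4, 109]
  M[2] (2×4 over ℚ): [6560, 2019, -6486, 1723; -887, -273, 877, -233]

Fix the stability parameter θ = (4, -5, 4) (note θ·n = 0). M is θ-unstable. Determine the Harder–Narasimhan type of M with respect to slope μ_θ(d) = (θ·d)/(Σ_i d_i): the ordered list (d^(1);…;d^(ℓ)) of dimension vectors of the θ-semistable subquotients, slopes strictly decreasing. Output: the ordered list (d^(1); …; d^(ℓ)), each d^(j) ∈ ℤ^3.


Via rank(M_{q-1}∘⋯∘M_p): M ≅ I[1,1]^2, I[1,3], I[2,2]^2, I[2,3].
μ_θ-semistable layers: μ^(1)=4; μ^(2)=-1/2; μ^(3)=-5

((2, 0, 2); (1, 1, 0); (0, 3, 0))


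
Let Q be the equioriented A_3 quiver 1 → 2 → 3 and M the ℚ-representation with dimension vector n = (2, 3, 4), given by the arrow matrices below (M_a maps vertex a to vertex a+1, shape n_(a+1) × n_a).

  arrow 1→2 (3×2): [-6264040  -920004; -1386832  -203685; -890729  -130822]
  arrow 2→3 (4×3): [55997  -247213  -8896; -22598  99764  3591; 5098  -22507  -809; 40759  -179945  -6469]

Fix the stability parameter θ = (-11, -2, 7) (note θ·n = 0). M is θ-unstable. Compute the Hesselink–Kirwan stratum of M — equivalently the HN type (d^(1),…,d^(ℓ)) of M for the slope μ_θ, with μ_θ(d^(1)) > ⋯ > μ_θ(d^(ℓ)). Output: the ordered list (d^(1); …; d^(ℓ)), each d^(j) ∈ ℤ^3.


Interval decomposition of M: I[1,3]^2, I[2,3], I[3,3].
HN type (ℓ=3): μ^(1)=7; μ^(2)=-2; μ^(3)=-11

((0, 0, 4); (0, 3, 0); (2, 0, 0))


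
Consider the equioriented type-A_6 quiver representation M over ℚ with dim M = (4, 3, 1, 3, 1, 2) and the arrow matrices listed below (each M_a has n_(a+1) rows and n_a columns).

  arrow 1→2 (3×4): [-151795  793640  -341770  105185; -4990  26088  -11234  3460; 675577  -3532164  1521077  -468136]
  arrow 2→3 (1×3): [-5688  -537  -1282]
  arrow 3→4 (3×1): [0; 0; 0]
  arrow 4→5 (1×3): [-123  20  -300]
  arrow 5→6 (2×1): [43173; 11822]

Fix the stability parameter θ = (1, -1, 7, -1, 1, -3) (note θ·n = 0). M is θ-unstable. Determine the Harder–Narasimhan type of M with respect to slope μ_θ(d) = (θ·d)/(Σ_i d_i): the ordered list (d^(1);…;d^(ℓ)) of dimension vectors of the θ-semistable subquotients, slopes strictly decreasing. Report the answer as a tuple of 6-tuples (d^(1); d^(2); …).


Barcode: M ≅ I[1,1]^2, I[1,2], I[1,3], I[2,2], I[4,4]^2, I[4,6], I[6,6]. HN layers by μ_θ (5 steps, strictly decreasing):
  μ^(1)=7; μ^(2)=1; μ^(3)=0; μ^(4)=-1; μ^(5)=-3

((0, 0, 1, 0, 0, 0); (2, 0, 0, 0, 0, 0); (2, 2, 0, 0, 0, 0); (0, 1, 0, 3, 1, 1); (0, 0, 0, 0, 0, 1))


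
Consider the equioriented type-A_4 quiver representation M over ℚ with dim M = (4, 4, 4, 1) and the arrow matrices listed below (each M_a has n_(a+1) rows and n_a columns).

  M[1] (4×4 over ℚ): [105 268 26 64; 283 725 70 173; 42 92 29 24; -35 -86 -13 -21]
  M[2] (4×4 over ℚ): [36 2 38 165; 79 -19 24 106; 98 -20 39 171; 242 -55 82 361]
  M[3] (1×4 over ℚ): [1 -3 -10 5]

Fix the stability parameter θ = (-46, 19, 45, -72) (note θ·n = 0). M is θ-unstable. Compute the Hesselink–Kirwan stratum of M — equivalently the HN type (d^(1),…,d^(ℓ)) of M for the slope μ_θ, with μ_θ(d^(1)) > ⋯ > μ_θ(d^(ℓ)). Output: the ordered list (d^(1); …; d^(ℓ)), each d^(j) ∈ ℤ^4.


Via rank(M_{q-1}∘⋯∘M_p): M ≅ I[1,3]^3, I[1,4].
μ_θ-semistable layers: μ^(1)=45; μ^(2)=19; μ^(3)=-8/3; μ^(4)=-46

((0, 0, 3, 0); (0, 3, 0, 0); (0, 1, 1, 1); (4, 0, 0, 0))


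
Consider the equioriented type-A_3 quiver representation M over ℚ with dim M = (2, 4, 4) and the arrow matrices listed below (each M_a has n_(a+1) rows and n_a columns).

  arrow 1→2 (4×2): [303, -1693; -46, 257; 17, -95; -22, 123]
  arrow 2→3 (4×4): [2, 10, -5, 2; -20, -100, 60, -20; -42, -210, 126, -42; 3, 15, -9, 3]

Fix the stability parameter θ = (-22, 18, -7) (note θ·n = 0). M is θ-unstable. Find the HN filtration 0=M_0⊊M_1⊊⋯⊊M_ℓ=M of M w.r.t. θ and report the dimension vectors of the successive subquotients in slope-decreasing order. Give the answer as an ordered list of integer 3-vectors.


Interval decomposition of M: I[1,2], I[1,3], I[2,2], I[2,3], I[3,3]^2.
HN type (ℓ=4): μ^(1)=18; μ^(2)=11/2; μ^(3)=-7; μ^(4)=-22

((0, 2, 0); (0, 2, 2); (0, 0, 2); (2, 0, 0))


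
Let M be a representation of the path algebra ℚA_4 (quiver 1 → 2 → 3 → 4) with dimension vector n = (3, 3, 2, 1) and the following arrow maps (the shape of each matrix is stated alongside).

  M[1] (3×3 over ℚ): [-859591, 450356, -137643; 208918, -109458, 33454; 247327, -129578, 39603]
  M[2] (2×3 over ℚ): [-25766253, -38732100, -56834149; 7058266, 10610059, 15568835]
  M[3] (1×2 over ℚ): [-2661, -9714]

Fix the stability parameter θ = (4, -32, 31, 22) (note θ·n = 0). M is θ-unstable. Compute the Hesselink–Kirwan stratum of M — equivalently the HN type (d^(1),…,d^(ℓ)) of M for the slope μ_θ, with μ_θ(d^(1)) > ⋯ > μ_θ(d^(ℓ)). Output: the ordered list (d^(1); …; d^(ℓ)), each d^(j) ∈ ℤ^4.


Via rank(M_{q-1}∘⋯∘M_p): M ≅ I[1,1], I[1,3], I[1,4], I[2,2].
μ_θ-semistable layers: μ^(1)=31; μ^(2)=53/2; μ^(3)=4; μ^(4)=-14; μ^(5)=-32

((0, 0, 1, 0); (0, 0, 1, 1); (1, 0, 0, 0); (2, 2, 0, 0); (0, 1, 0, 0))


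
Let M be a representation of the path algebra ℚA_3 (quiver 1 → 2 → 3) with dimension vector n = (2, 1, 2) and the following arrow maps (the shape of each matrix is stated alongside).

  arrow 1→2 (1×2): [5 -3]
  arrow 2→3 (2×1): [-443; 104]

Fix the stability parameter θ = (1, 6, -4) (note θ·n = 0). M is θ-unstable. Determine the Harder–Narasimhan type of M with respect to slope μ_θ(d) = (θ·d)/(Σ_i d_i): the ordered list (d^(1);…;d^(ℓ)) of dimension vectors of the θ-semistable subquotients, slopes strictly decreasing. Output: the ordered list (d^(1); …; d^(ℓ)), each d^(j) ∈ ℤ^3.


Via rank(M_{q-1}∘⋯∘M_p): M ≅ I[1,1], I[1,3], I[3,3].
μ_θ-semistable layers: μ^(1)=1; μ^(2)=-4

((2, 1, 1); (0, 0, 1))


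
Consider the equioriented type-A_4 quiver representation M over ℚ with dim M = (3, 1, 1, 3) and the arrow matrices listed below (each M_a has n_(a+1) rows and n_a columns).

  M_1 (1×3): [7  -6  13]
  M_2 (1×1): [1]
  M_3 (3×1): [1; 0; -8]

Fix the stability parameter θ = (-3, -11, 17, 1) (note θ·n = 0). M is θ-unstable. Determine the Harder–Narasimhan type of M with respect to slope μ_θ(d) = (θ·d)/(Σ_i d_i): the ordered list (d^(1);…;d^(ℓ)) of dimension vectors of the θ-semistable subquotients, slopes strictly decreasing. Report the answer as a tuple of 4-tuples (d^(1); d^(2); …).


Barcode: M ≅ I[1,1]^2, I[1,4], I[4,4]^2. HN layers by μ_θ (4 steps, strictly decreasing):
  μ^(1)=9; μ^(2)=1; μ^(3)=-3; μ^(4)=-7

((0, 0, 1, 1); (0, 0, 0, 2); (2, 0, 0, 0); (1, 1, 0, 0))


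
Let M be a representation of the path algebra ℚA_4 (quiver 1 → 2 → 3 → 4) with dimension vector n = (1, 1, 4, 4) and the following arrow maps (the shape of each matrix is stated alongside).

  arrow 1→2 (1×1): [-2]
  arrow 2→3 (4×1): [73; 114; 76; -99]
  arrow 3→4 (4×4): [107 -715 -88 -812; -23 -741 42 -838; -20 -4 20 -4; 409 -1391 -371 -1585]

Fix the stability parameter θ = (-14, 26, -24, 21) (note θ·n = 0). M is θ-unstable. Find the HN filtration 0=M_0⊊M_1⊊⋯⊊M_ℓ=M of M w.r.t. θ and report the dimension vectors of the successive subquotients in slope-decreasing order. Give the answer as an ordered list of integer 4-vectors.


Barcode: M ≅ I[1,4], I[3,3]^2, I[3,4], I[4,4]^2. HN layers by μ_θ (4 steps, strictly decreasing):
  μ^(1)=21; μ^(2)=1; μ^(3)=-14; μ^(4)=-24

((0, 0, 0, 4); (0, 1, 1, 0); (1, 0, 0, 0); (0, 0, 3, 0))
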